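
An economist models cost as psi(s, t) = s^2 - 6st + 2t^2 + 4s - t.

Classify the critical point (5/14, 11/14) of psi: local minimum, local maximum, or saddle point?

The Hessian of psi is constant: H = [[2, -6], [-6, 4]].
det(H) = 2·4 − (-6)² = -28.
Since det(H) < 0, H is indefinite and the critical point is a saddle point.

saddle point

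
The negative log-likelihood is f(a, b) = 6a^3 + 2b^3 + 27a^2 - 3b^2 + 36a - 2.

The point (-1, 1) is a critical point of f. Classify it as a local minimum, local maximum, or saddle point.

local minimum

The mixed partial ∂²f/∂a∂b is 0, so the Hessian at any point is diag(f_aa, f_bb) = diag(18(2a + 3), 6(2b - 1)).
At (-1, 1): H = diag(18, 6).
Both eigenvalues are positive, so H is positive definite: a local minimum.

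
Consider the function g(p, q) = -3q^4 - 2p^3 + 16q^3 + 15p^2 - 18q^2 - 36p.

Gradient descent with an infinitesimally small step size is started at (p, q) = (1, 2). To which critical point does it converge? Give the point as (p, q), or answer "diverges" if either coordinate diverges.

(2, 1)

g is separable, so gradient descent decouples: p follows -∂g/∂p, q follows -∂g/∂q.
∂g/∂p = -6(p - 3)(p - 2); at p=1 this is -12, so p increases.
∂g/∂q = -12q(q - 3)(q - 1); at q=2 this is 24, so q decreases.
p converges to its nearest critical value 2 (a local min of the p-part); q converges to 1. The iterate converges to (2, 1).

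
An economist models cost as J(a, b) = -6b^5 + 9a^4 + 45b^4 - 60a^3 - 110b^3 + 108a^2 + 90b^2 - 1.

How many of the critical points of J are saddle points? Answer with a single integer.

6

J separates as a function of a plus a function of b, so ∇J=0 decouples.
∂J/∂a = 36a(a - 3)(a - 2) = 0 at a ∈ {0, 2, 3}; ∂J/∂b = -30b(b - 3)(b - 2)(b - 1) = 0 at b ∈ {0, 1, 2, 3}.
The Hessian is diagonal: diag(J_aa, J_bb). Second derivatives: J_aa(0)=216, J_aa(2)=-72, J_aa(3)=108; J_bb(0)=180, J_bb(1)=-60, J_bb(2)=60, J_bb(3)=-180.
Saddle points occur where the two diagonal entries have opposite signs: (0, 1), (0, 3), (2, 0), (2, 2), (3, 1), (3, 3). Count: 6.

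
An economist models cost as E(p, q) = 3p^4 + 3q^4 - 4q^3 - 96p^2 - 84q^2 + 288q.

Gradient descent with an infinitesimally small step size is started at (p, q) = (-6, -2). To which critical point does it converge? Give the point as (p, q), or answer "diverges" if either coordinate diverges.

(-4, -4)

E is separable, so gradient descent decouples: p follows -∂E/∂p, q follows -∂E/∂q.
∂E/∂p = 12p(p - 4)(p + 4); at p=-6 this is -1440, so p increases.
∂E/∂q = 12(q - 3)(q - 2)(q + 4); at q=-2 this is 480, so q decreases.
p converges to its nearest critical value -4 (a local min of the p-part); q converges to -4. The iterate converges to (-4, -4).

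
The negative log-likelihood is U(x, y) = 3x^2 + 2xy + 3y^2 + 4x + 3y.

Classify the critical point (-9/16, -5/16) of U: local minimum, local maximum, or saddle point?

The Hessian of U is constant: H = [[6, 2], [2, 6]].
det(H) = 6·6 − 2² = 32.
det(H) > 0 and tr(H) = 12 > 0, so H is positive definite and the point is a local minimum.

local minimum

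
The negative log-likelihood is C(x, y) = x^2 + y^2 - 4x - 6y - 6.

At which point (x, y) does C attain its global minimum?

C(x,y) separates as P(x) + Q(y) − 6, so its minimum is min P + min Q − 6.
P'(x) = 2x - 4 vanishes at x ∈ {2}; Q'(y) = 2y - 6 vanishes at y ∈ {3}.
Local minima of P (where P''>0): P(2)=-4. Local minima of Q: Q(3)=-9.
So the global minimum of C is P(2) + Q(3) − 6 = -4 − 9 − 6 = -19, attained at (2, 3).

(2, 3)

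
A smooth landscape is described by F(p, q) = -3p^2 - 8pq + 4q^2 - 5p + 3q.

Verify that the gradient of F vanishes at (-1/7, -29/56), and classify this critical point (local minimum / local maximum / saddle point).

∇F = (-6p - 8q - 5, -8p + 8q + 3); substituting (-1/7, -29/56) gives ∇F = (0, 0), so (-1/7, -29/56) is indeed a critical point.
The Hessian of F is constant: H = [[-6, -8], [-8, 8]].
det(H) = (-6)·8 − (-8)² = -112.
Since det(H) < 0, H is indefinite and the critical point is a saddle point.

saddle point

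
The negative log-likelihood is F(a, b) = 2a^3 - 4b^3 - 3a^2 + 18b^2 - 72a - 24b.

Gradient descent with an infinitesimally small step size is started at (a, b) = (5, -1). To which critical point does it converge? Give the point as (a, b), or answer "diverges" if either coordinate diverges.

(4, 1)

F is separable, so gradient descent decouples: a follows -∂F/∂a, b follows -∂F/∂b.
∂F/∂a = 6(a - 4)(a + 3); at a=5 this is 48, so a decreases.
∂F/∂b = -12(b - 2)(b - 1); at b=-1 this is -72, so b increases.
a converges to its nearest critical value 4 (a local min of the a-part); b converges to 1. The iterate converges to (4, 1).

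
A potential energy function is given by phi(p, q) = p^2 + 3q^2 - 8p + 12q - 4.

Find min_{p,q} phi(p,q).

-32

phi(p,q) separates as A(p) + B(q) − 4, so its minimum is min A + min B − 4.
A'(p) = 2p - 8 vanishes at p ∈ {4}; B'(q) = 6q + 12 vanishes at q ∈ {-2}.
Local minima of A (where A''>0): A(4)=-16. Local minima of B: B(-2)=-12.
So the global minimum of phi is A(4) + B(-2) − 4 = -16 − 12 − 4 = -32, attained at (4, -2).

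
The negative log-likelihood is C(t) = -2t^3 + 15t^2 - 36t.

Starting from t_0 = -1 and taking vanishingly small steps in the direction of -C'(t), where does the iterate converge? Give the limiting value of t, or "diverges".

C'(t) = -6(t - 3)(t - 2), so C'(-1) = -72.
Gradient descent moves in the -C' direction, i.e. t is increasing.
The nearest critical point in that direction is t = 2, where C'' = 6 > 0 (a local minimum). The iterate converges there.

2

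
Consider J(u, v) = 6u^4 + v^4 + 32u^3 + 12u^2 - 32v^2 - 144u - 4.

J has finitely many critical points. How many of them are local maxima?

1

J separates as a function of u plus a function of v, so ∇J=0 decouples.
∂J/∂u = 24(u - 1)(u + 2)(u + 3) = 0 at u ∈ {-3, -2, 1}; ∂J/∂v = 4v(v - 4)(v + 4) = 0 at v ∈ {-4, 0, 4}.
The Hessian is diagonal: diag(J_uu, J_vv). Second derivatives: J_uu(-3)=96, J_uu(-2)=-72, J_uu(1)=288; J_vv(-4)=128, J_vv(0)=-64, J_vv(4)=128.
Local maxima occur where both diagonal entries negative: (-2, 0). Count: 1.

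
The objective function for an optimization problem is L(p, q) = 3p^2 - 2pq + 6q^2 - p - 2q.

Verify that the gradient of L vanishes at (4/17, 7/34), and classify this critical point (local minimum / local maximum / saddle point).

local minimum

∇L = (6p - 2q - 1, -2p + 12q - 2); substituting (4/17, 7/34) gives ∇L = (0, 0), so (4/17, 7/34) is indeed a critical point.
The Hessian of L is constant: H = [[6, -2], [-2, 12]].
det(H) = 6·12 − (-2)² = 68.
det(H) > 0 and tr(H) = 18 > 0, so H is positive definite and the point is a local minimum.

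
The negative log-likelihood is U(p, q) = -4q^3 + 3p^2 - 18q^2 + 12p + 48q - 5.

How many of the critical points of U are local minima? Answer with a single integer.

1

U separates as a function of p plus a function of q, so ∇U=0 decouples.
∂U/∂p = 6(p + 2) = 0 at p ∈ {-2}; ∂U/∂q = -12(q - 1)(q + 4) = 0 at q ∈ {-4, 1}.
The Hessian is diagonal: diag(U_pp, U_qq). Second derivatives: U_pp(-2)=6; U_qq(-4)=60, U_qq(1)=-60.
Local minima occur where both diagonal entries positive: (-2, -4). Count: 1.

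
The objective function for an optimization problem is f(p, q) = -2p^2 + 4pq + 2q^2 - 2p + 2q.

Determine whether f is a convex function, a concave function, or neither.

f is quadratic, so its Hessian is the constant matrix H = [[-4, 4], [4, 4]].
det(H) = -32, tr(H) = 0.
det(H) < 0, so H is indefinite: neither convex nor concave.

neither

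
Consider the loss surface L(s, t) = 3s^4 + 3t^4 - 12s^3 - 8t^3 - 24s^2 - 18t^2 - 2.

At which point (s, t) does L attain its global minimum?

L(s,t) separates as P(s) + Q(t) − 2, so its minimum is min P + min Q − 2.
P'(s) = 12s(s - 4)(s + 1) vanishes at s ∈ {-1, 0, 4}; Q'(t) = 12t(t - 3)(t + 1) vanishes at t ∈ {-1, 0, 3}.
Local minima of P (where P''>0): P(-1)=-9, P(4)=-384. Local minima of Q: Q(-1)=-7, Q(3)=-135.
So the global minimum of L is P(4) + Q(3) − 2 = -384 − 135 − 2 = -521, attained at (4, 3).

(4, 3)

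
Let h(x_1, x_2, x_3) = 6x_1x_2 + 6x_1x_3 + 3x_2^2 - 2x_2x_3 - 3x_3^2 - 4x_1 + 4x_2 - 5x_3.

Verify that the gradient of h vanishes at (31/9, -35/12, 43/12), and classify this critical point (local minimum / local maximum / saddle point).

∇h = (6x_2 + 6x_3 - 4, 6x_1 + 6x_2 - 2x_3 + 4, 6x_1 - 2x_2 - 6x_3 - 5); substituting (31/9, -35/12, 43/12) gives ∇h = (0, 0, 0), so (31/9, -35/12, 43/12) is indeed a critical point.
The Hessian is constant: H = [[0, 6, 6], [6, 6, -2], [6, -2, -6]].
Leading principal minors: Δ₁ = 0, Δ₂ = -36, Δ₃ = -144.
The minors fit neither the all-positive nor the alternating-sign pattern, so H is indefinite: a saddle point.

saddle point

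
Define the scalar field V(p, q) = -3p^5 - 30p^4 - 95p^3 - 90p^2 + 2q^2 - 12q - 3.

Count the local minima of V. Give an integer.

2

V separates as a function of p plus a function of q, so ∇V=0 decouples.
∂V/∂p = -15p(p + 1)(p + 3)(p + 4) = 0 at p ∈ {-4, -3, -1, 0}; ∂V/∂q = 4(q - 3) = 0 at q ∈ {3}.
The Hessian is diagonal: diag(V_pp, V_qq). Second derivatives: V_pp(-4)=180, V_pp(-3)=-90, V_pp(-1)=90, V_pp(0)=-180; V_qq(3)=4.
Local minima occur where both diagonal entries positive: (-4, 3), (-1, 3). Count: 2.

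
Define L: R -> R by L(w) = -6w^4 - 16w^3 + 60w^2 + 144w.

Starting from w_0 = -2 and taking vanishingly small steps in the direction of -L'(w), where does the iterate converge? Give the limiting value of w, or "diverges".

L'(w) = -24(w - 2)(w + 1)(w + 3), so L'(-2) = -96.
Gradient descent moves in the -L' direction, i.e. w is increasing.
The nearest critical point in that direction is w = -1, where L'' = 144 > 0 (a local minimum). The iterate converges there.

-1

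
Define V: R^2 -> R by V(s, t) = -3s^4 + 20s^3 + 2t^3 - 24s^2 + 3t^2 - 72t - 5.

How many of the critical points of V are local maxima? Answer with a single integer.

2

V separates as a function of s plus a function of t, so ∇V=0 decouples.
∂V/∂s = -12s(s - 4)(s - 1) = 0 at s ∈ {0, 1, 4}; ∂V/∂t = 6(t - 3)(t + 4) = 0 at t ∈ {-4, 3}.
The Hessian is diagonal: diag(V_ss, V_tt). Second derivatives: V_ss(0)=-48, V_ss(1)=36, V_ss(4)=-144; V_tt(-4)=-42, V_tt(3)=42.
Local maxima occur where both diagonal entries negative: (0, -4), (4, -4). Count: 2.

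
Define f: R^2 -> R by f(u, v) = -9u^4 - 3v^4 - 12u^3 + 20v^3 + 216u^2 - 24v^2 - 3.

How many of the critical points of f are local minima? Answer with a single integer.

1

f separates as a function of u plus a function of v, so ∇f=0 decouples.
∂f/∂u = -36u(u - 3)(u + 4) = 0 at u ∈ {-4, 0, 3}; ∂f/∂v = -12v(v - 4)(v - 1) = 0 at v ∈ {0, 1, 4}.
The Hessian is diagonal: diag(f_uu, f_vv). Second derivatives: f_uu(-4)=-1008, f_uu(0)=432, f_uu(3)=-756; f_vv(0)=-48, f_vv(1)=36, f_vv(4)=-144.
Local minima occur where both diagonal entries positive: (0, 1). Count: 1.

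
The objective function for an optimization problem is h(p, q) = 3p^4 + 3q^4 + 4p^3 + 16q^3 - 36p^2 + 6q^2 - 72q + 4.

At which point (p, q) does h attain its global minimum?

h(p,q) separates as A(p) + B(q) + 4, so its minimum is min A + min B + 4.
A'(p) = 12p(p - 2)(p + 3) vanishes at p ∈ {-3, 0, 2}; B'(q) = 12(q - 1)(q + 2)(q + 3) vanishes at q ∈ {-3, -2, 1}.
Local minima of A (where A''>0): A(-3)=-189, A(2)=-64. Local minima of B: B(-3)=81, B(1)=-47.
So the global minimum of h is A(-3) + B(1) + 4 = -189 − 47 + 4 = -232, attained at (-3, 1).

(-3, 1)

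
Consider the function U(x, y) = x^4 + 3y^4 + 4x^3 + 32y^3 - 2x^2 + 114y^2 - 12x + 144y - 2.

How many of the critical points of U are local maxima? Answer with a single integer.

1

U separates as a function of x plus a function of y, so ∇U=0 decouples.
∂U/∂x = 4(x - 1)(x + 1)(x + 3) = 0 at x ∈ {-3, -1, 1}; ∂U/∂y = 12(y + 1)(y + 3)(y + 4) = 0 at y ∈ {-4, -3, -1}.
The Hessian is diagonal: diag(U_xx, U_yy). Second derivatives: U_xx(-3)=32, U_xx(-1)=-16, U_xx(1)=32; U_yy(-4)=36, U_yy(-3)=-24, U_yy(-1)=72.
Local maxima occur where both diagonal entries negative: (-1, -3). Count: 1.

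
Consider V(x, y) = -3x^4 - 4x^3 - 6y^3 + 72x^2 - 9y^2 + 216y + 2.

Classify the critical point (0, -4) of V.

The mixed partial ∂²V/∂x∂y is 0, so the Hessian at any point is diag(V_xx, V_yy) = diag(12(-3x^2 - 2x + 12), -18(2y + 1)).
At (0, -4): H = diag(144, 126).
Both eigenvalues are positive, so H is positive definite: a local minimum.

local minimum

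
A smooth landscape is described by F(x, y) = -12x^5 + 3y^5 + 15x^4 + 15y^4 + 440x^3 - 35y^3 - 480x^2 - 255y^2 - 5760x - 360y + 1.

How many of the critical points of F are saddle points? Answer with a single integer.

8

F separates as a function of x plus a function of y, so ∇F=0 decouples.
∂F/∂x = -60(x - 4)(x - 3)(x + 2)(x + 4) = 0 at x ∈ {-4, -2, 3, 4}; ∂F/∂y = 15(y - 3)(y + 1)(y + 2)(y + 4) = 0 at y ∈ {-4, -2, -1, 3}.
The Hessian is diagonal: diag(F_xx, F_yy). Second derivatives: F_xx(-4)=6720, F_xx(-2)=-3600, F_xx(3)=2100, F_xx(4)=-2880; F_yy(-4)=-630, F_yy(-2)=150, F_yy(-1)=-180, F_yy(3)=2100.
Saddle points occur where the two diagonal entries have opposite signs: (-4, -4), (-4, -1), (-2, -2), (-2, 3), (3, -4), (3, -1), (4, -2), (4, 3). Count: 8.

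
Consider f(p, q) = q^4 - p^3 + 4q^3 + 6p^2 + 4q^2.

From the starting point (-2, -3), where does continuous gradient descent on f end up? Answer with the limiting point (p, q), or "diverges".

f is separable, so gradient descent decouples: p follows -∂f/∂p, q follows -∂f/∂q.
∂f/∂p = -3p(p - 4); at p=-2 this is -36, so p increases.
∂f/∂q = 4q(q + 1)(q + 2); at q=-3 this is -24, so q increases.
p converges to its nearest critical value 0 (a local min of the p-part); q converges to -2. The iterate converges to (0, -2).

(0, -2)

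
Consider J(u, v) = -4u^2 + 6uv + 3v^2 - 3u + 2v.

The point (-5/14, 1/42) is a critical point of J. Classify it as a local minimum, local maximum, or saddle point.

saddle point

The Hessian of J is constant: H = [[-8, 6], [6, 6]].
det(H) = (-8)·6 − 6² = -84.
Since det(H) < 0, H is indefinite and the critical point is a saddle point.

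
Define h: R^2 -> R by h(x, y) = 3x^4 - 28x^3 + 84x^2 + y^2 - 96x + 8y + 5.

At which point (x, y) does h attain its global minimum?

h(x,y) separates as P(x) + Q(y) + 5, so its minimum is min P + min Q + 5.
P'(x) = 12(x - 4)(x - 2)(x - 1) vanishes at x ∈ {1, 2, 4}; Q'(y) = 2y + 8 vanishes at y ∈ {-4}.
Local minima of P (where P''>0): P(1)=-37, P(4)=-64. Local minima of Q: Q(-4)=-16.
So the global minimum of h is P(4) + Q(-4) + 5 = -64 − 16 + 5 = -75, attained at (4, -4).

(4, -4)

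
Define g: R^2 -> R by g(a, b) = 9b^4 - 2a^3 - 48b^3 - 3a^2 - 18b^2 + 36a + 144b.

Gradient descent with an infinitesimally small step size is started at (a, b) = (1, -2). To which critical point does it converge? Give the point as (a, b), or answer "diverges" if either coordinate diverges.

g is separable, so gradient descent decouples: a follows -∂g/∂a, b follows -∂g/∂b.
∂g/∂a = -6(a - 2)(a + 3); at a=1 this is 24, so a decreases.
∂g/∂b = 36(b - 4)(b - 1)(b + 1); at b=-2 this is -648, so b increases.
a converges to its nearest critical value -3 (a local min of the a-part); b converges to -1. The iterate converges to (-3, -1).

(-3, -1)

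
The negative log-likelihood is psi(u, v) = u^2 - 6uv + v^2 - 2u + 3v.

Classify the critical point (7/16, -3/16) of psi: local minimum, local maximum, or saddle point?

saddle point

The Hessian of psi is constant: H = [[2, -6], [-6, 2]].
det(H) = 2·2 − (-6)² = -32.
Since det(H) < 0, H is indefinite and the critical point is a saddle point.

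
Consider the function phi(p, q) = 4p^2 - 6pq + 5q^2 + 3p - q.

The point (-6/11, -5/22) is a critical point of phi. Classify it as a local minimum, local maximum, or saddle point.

The Hessian of phi is constant: H = [[8, -6], [-6, 10]].
det(H) = 8·10 − (-6)² = 44.
det(H) > 0 and tr(H) = 18 > 0, so H is positive definite and the point is a local minimum.

local minimum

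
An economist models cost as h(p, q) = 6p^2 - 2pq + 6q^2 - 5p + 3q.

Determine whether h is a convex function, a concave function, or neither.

h is quadratic, so its Hessian is the constant matrix H = [[12, -2], [-2, 12]].
det(H) = 140, tr(H) = 24.
det(H) > 0 and tr(H) > 0, so H is positive definite everywhere: convex.

convex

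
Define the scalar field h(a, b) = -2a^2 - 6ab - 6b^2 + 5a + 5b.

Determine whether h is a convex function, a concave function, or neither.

concave

h is quadratic, so its Hessian is the constant matrix H = [[-4, -6], [-6, -12]].
det(H) = 12, tr(H) = -16.
det(H) > 0 and tr(H) < 0, so H is negative definite everywhere: concave.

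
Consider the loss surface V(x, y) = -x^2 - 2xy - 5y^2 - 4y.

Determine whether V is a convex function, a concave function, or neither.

concave

V is quadratic, so its Hessian is the constant matrix H = [[-2, -2], [-2, -10]].
det(H) = 16, tr(H) = -12.
det(H) > 0 and tr(H) < 0, so H is negative definite everywhere: concave.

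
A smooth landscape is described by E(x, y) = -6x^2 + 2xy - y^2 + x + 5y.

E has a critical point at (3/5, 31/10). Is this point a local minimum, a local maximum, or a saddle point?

local maximum

The Hessian of E is constant: H = [[-12, 2], [2, -2]].
det(H) = (-12)·(-2) − 2² = 20.
det(H) > 0 and tr(H) = -14 < 0, so H is negative definite and the point is a local maximum.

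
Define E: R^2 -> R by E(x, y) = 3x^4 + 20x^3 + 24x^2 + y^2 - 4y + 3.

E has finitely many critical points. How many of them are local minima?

2

E separates as a function of x plus a function of y, so ∇E=0 decouples.
∂E/∂x = 12x(x + 1)(x + 4) = 0 at x ∈ {-4, -1, 0}; ∂E/∂y = 2(y - 2) = 0 at y ∈ {2}.
The Hessian is diagonal: diag(E_xx, E_yy). Second derivatives: E_xx(-4)=144, E_xx(-1)=-36, E_xx(0)=48; E_yy(2)=2.
Local minima occur where both diagonal entries positive: (-4, 2), (0, 2). Count: 2.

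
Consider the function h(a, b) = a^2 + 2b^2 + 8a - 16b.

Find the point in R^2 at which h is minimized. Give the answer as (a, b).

h(a,b) separates as P(a) + Q(b), so its minimum is min P + min Q.
P'(a) = 2a + 8 vanishes at a ∈ {-4}; Q'(b) = 4b - 16 vanishes at b ∈ {4}.
Local minima of P (where P''>0): P(-4)=-16. Local minima of Q: Q(4)=-32.
So the global minimum of h is P(-4) + Q(4) = -16 − 32 = -48, attained at (-4, 4).

(-4, 4)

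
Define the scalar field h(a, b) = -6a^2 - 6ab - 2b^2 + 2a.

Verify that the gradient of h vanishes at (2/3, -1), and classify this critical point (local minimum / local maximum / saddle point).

∇h = (-12a - 6b + 2, -6a - 4b); substituting (2/3, -1) gives ∇h = (0, 0), so (2/3, -1) is indeed a critical point.
The Hessian of h is constant: H = [[-12, -6], [-6, -4]].
det(H) = (-12)·(-4) − (-6)² = 12.
det(H) > 0 and tr(H) = -16 < 0, so H is negative definite and the point is a local maximum.

local maximum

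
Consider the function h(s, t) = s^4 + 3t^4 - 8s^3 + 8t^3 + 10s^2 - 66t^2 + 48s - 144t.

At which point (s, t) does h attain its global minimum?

(-1, 3)

h(s,t) separates as P(s) + Q(t), so its minimum is min P + min Q.
P'(s) = 4(s - 4)(s - 3)(s + 1) vanishes at s ∈ {-1, 3, 4}; Q'(t) = 12(t - 3)(t + 1)(t + 4) vanishes at t ∈ {-4, -1, 3}.
Local minima of P (where P''>0): P(-1)=-29, P(4)=96. Local minima of Q: Q(-4)=-224, Q(3)=-567.
So the global minimum of h is P(-1) + Q(3) = -29 − 567 = -596, attained at (-1, 3).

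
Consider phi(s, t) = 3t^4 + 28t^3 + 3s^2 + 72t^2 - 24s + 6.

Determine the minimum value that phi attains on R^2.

phi(s,t) separates as P(s) + Q(t) + 6, so its minimum is min P + min Q + 6.
P'(s) = 6s - 24 vanishes at s ∈ {4}; Q'(t) = 12t(t + 3)(t + 4) vanishes at t ∈ {-4, -3, 0}.
Local minima of P (where P''>0): P(4)=-48. Local minima of Q: Q(-4)=128, Q(0)=0.
So the global minimum of phi is P(4) + Q(0) + 6 = -48 + 0 + 6 = -42, attained at (4, 0).

-42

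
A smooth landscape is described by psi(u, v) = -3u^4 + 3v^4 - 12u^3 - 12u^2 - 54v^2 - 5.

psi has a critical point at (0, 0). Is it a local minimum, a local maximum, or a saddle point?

local maximum

The mixed partial ∂²psi/∂u∂v is 0, so the Hessian at any point is diag(psi_uu, psi_vv) = diag(-12(3u^2 + 6u + 2), 36(v^2 - 3)).
At (0, 0): H = diag(-24, -108).
Both eigenvalues are negative, so H is negative definite: a local maximum.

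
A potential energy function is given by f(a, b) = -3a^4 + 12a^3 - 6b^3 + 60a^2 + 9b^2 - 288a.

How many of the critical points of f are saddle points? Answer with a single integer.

3

f separates as a function of a plus a function of b, so ∇f=0 decouples.
∂f/∂a = -12(a - 4)(a - 2)(a + 3) = 0 at a ∈ {-3, 2, 4}; ∂f/∂b = -18b(b - 1) = 0 at b ∈ {0, 1}.
The Hessian is diagonal: diag(f_aa, f_bb). Second derivatives: f_aa(-3)=-420, f_aa(2)=120, f_aa(4)=-168; f_bb(0)=18, f_bb(1)=-18.
Saddle points occur where the two diagonal entries have opposite signs: (-3, 0), (2, 1), (4, 0). Count: 3.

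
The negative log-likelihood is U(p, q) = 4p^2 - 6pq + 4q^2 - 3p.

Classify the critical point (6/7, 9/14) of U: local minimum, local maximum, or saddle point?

local minimum

The Hessian of U is constant: H = [[8, -6], [-6, 8]].
det(H) = 8·8 − (-6)² = 28.
det(H) > 0 and tr(H) = 16 > 0, so H is positive definite and the point is a local minimum.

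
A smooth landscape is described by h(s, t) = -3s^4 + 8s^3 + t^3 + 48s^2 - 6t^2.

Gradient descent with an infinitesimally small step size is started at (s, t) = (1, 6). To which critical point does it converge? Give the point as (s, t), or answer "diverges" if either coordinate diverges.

(0, 4)

h is separable, so gradient descent decouples: s follows -∂h/∂s, t follows -∂h/∂t.
∂h/∂s = -12s(s - 4)(s + 2); at s=1 this is 108, so s decreases.
∂h/∂t = 3t(t - 4); at t=6 this is 36, so t decreases.
s converges to its nearest critical value 0 (a local min of the s-part); t converges to 4. The iterate converges to (0, 4).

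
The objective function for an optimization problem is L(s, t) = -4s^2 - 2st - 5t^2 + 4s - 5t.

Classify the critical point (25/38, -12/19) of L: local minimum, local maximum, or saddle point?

local maximum

The Hessian of L is constant: H = [[-8, -2], [-2, -10]].
det(H) = (-8)·(-10) − (-2)² = 76.
det(H) > 0 and tr(H) = -18 < 0, so H is negative definite and the point is a local maximum.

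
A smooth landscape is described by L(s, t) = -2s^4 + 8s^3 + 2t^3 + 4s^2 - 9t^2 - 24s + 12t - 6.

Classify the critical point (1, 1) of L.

saddle point

The mixed partial ∂²L/∂s∂t is 0, so the Hessian at any point is diag(L_ss, L_tt) = diag(8(-3s^2 + 6s + 1), 6(2t - 3)).
At (1, 1): H = diag(32, -6).
The eigenvalues have opposite signs, so H is indefinite: a saddle point.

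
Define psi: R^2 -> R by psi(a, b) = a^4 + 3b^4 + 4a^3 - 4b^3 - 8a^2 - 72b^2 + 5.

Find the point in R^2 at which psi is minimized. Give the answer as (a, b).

psi(a,b) separates as P(a) + Q(b) + 5, so its minimum is min P + min Q + 5.
P'(a) = 4a(a - 1)(a + 4) vanishes at a ∈ {-4, 0, 1}; Q'(b) = 12b(b - 4)(b + 3) vanishes at b ∈ {-3, 0, 4}.
Local minima of P (where P''>0): P(-4)=-128, P(1)=-3. Local minima of Q: Q(-3)=-297, Q(4)=-640.
So the global minimum of psi is P(-4) + Q(4) + 5 = -128 − 640 + 5 = -763, attained at (-4, 4).

(-4, 4)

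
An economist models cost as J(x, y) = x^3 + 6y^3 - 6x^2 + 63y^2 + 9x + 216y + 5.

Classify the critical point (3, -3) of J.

local minimum

The mixed partial ∂²J/∂x∂y is 0, so the Hessian at any point is diag(J_xx, J_yy) = diag(6(x - 2), 18(2y + 7)).
At (3, -3): H = diag(6, 18).
Both eigenvalues are positive, so H is positive definite: a local minimum.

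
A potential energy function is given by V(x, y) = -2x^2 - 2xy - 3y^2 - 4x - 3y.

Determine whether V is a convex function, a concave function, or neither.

concave

V is quadratic, so its Hessian is the constant matrix H = [[-4, -2], [-2, -6]].
det(H) = 20, tr(H) = -10.
det(H) > 0 and tr(H) < 0, so H is negative definite everywhere: concave.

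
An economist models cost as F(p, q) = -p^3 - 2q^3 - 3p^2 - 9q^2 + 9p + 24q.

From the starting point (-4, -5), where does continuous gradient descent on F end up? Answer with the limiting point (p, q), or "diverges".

(-3, -4)

F is separable, so gradient descent decouples: p follows -∂F/∂p, q follows -∂F/∂q.
∂F/∂p = -3(p - 1)(p + 3); at p=-4 this is -15, so p increases.
∂F/∂q = -6(q - 1)(q + 4); at q=-5 this is -36, so q increases.
p converges to its nearest critical value -3 (a local min of the p-part); q converges to -4. The iterate converges to (-3, -4).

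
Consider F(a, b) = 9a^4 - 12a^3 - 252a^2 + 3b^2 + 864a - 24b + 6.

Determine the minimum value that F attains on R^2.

F(a,b) separates as P(a) + Q(b) + 6, so its minimum is min P + min Q + 6.
P'(a) = 36(a - 3)(a - 2)(a + 4) vanishes at a ∈ {-4, 2, 3}; Q'(b) = 6b - 24 vanishes at b ∈ {4}.
Local minima of P (where P''>0): P(-4)=-4416, P(3)=729. Local minima of Q: Q(4)=-48.
So the global minimum of F is P(-4) + Q(4) + 6 = -4416 − 48 + 6 = -4458, attained at (-4, 4).

-4458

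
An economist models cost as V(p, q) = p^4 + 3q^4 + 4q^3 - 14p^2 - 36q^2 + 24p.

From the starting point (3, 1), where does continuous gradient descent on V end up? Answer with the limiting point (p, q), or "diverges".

(2, 2)

V is separable, so gradient descent decouples: p follows -∂V/∂p, q follows -∂V/∂q.
∂V/∂p = 4(p - 2)(p - 1)(p + 3); at p=3 this is 48, so p decreases.
∂V/∂q = 12q(q - 2)(q + 3); at q=1 this is -48, so q increases.
p converges to its nearest critical value 2 (a local min of the p-part); q converges to 2. The iterate converges to (2, 2).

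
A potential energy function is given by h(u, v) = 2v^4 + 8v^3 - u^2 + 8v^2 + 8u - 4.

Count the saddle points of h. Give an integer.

2

h separates as a function of u plus a function of v, so ∇h=0 decouples.
∂h/∂u = -2(u - 4) = 0 at u ∈ {4}; ∂h/∂v = 8v(v + 1)(v + 2) = 0 at v ∈ {-2, -1, 0}.
The Hessian is diagonal: diag(h_uu, h_vv). Second derivatives: h_uu(4)=-2; h_vv(-2)=16, h_vv(-1)=-8, h_vv(0)=16.
Saddle points occur where the two diagonal entries have opposite signs: (4, -2), (4, 0). Count: 2.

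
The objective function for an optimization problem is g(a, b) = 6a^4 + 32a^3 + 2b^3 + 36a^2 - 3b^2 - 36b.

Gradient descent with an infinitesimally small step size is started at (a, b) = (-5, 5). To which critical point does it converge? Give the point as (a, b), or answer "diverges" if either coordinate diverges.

g is separable, so gradient descent decouples: a follows -∂g/∂a, b follows -∂g/∂b.
∂g/∂a = 24a(a + 1)(a + 3); at a=-5 this is -960, so a increases.
∂g/∂b = 6(b - 3)(b + 2); at b=5 this is 84, so b decreases.
a converges to its nearest critical value -3 (a local min of the a-part); b converges to 3. The iterate converges to (-3, 3).

(-3, 3)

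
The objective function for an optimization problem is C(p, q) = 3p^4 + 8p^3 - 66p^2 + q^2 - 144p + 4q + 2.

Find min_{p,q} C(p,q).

C(p,q) separates as A(p) + B(q) + 2, so its minimum is min A + min B + 2.
A'(p) = 12(p - 3)(p + 1)(p + 4) vanishes at p ∈ {-4, -1, 3}; B'(q) = 2q + 4 vanishes at q ∈ {-2}.
Local minima of A (where A''>0): A(-4)=-224, A(3)=-567. Local minima of B: B(-2)=-4.
So the global minimum of C is A(3) + B(-2) + 2 = -567 − 4 + 2 = -569, attained at (3, -2).

-569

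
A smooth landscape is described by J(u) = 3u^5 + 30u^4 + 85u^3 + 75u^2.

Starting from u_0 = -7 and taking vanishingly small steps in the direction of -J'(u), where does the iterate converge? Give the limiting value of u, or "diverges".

J'(u) = 15u(u + 1)(u + 2)(u + 5), so J'(-7) = 6300.
Gradient descent moves in the -J' direction, i.e. u is decreasing.
There is no critical point below u=-7, and J' keeps the same sign, so the iterate runs off to −∞.

diverges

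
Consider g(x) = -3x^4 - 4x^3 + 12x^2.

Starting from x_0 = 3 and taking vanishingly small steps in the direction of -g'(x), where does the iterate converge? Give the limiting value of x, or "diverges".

diverges

g'(x) = -12x(x - 1)(x + 2), so g'(3) = -360.
Gradient descent moves in the -g' direction, i.e. x is increasing.
There is no critical point above x=3, and g' keeps the same sign, so the iterate runs off to +∞.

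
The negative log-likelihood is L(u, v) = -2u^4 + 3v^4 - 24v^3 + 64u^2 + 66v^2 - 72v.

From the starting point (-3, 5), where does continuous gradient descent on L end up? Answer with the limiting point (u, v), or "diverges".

L is separable, so gradient descent decouples: u follows -∂L/∂u, v follows -∂L/∂v.
∂L/∂u = -8u(u - 4)(u + 4); at u=-3 this is -168, so u increases.
∂L/∂v = 12(v - 3)(v - 2)(v - 1); at v=5 this is 288, so v decreases.
u converges to its nearest critical value 0 (a local min of the u-part); v converges to 3. The iterate converges to (0, 3).

(0, 3)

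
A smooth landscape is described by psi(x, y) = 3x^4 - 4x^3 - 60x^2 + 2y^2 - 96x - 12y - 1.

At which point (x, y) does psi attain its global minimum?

(4, 3)

psi(x,y) separates as P(x) + Q(y) − 1, so its minimum is min P + min Q − 1.
P'(x) = 12(x - 4)(x + 1)(x + 2) vanishes at x ∈ {-2, -1, 4}; Q'(y) = 4y - 12 vanishes at y ∈ {3}.
Local minima of P (where P''>0): P(-2)=32, P(4)=-832. Local minima of Q: Q(3)=-18.
So the global minimum of psi is P(4) + Q(3) − 1 = -832 − 18 − 1 = -851, attained at (4, 3).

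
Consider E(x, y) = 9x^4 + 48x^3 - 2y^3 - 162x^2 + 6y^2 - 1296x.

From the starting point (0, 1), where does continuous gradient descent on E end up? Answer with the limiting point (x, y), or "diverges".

E is separable, so gradient descent decouples: x follows -∂E/∂x, y follows -∂E/∂y.
∂E/∂x = 36(x - 3)(x + 3)(x + 4); at x=0 this is -1296, so x increases.
∂E/∂y = -6y(y - 2); at y=1 this is 6, so y decreases.
x converges to its nearest critical value 3 (a local min of the x-part); y converges to 0. The iterate converges to (3, 0).

(3, 0)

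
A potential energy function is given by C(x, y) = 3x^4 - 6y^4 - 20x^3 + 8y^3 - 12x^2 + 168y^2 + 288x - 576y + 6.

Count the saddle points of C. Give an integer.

5

C separates as a function of x plus a function of y, so ∇C=0 decouples.
∂C/∂x = 12(x - 4)(x - 3)(x + 2) = 0 at x ∈ {-2, 3, 4}; ∂C/∂y = -24(y - 3)(y - 2)(y + 4) = 0 at y ∈ {-4, 2, 3}.
The Hessian is diagonal: diag(C_xx, C_yy). Second derivatives: C_xx(-2)=360, C_xx(3)=-60, C_xx(4)=72; C_yy(-4)=-1008, C_yy(2)=144, C_yy(3)=-168.
Saddle points occur where the two diagonal entries have opposite signs: (-2, -4), (-2, 3), (3, 2), (4, -4), (4, 3). Count: 5.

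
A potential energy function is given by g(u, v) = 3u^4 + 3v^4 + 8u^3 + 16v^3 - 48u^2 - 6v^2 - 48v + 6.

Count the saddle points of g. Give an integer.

4

g separates as a function of u plus a function of v, so ∇g=0 decouples.
∂g/∂u = 12u(u - 2)(u + 4) = 0 at u ∈ {-4, 0, 2}; ∂g/∂v = 12(v - 1)(v + 1)(v + 4) = 0 at v ∈ {-4, -1, 1}.
The Hessian is diagonal: diag(g_uu, g_vv). Second derivatives: g_uu(-4)=288, g_uu(0)=-96, g_uu(2)=144; g_vv(-4)=180, g_vv(-1)=-72, g_vv(1)=120.
Saddle points occur where the two diagonal entries have opposite signs: (-4, -1), (0, -4), (0, 1), (2, -1). Count: 4.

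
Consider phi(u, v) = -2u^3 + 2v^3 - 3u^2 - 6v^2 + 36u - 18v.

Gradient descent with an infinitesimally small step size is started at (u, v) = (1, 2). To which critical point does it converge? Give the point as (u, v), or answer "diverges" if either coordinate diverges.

(-3, 3)

phi is separable, so gradient descent decouples: u follows -∂phi/∂u, v follows -∂phi/∂v.
∂phi/∂u = -6(u - 2)(u + 3); at u=1 this is 24, so u decreases.
∂phi/∂v = 6(v - 3)(v + 1); at v=2 this is -18, so v increases.
u converges to its nearest critical value -3 (a local min of the u-part); v converges to 3. The iterate converges to (-3, 3).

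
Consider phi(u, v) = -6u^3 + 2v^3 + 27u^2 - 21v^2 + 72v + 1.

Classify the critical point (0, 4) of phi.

local minimum

The mixed partial ∂²phi/∂u∂v is 0, so the Hessian at any point is diag(phi_uu, phi_vv) = diag(18(-2u + 3), 6(2v - 7)).
At (0, 4): H = diag(54, 6).
Both eigenvalues are positive, so H is positive definite: a local minimum.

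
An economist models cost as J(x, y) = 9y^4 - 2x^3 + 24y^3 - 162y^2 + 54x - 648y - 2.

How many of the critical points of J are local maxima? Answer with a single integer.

J separates as a function of x plus a function of y, so ∇J=0 decouples.
∂J/∂x = -6(x - 3)(x + 3) = 0 at x ∈ {-3, 3}; ∂J/∂y = 36(y - 3)(y + 2)(y + 3) = 0 at y ∈ {-3, -2, 3}.
The Hessian is diagonal: diag(J_xx, J_yy). Second derivatives: J_xx(-3)=36, J_xx(3)=-36; J_yy(-3)=216, J_yy(-2)=-180, J_yy(3)=1080.
Local maxima occur where both diagonal entries negative: (3, -2). Count: 1.

1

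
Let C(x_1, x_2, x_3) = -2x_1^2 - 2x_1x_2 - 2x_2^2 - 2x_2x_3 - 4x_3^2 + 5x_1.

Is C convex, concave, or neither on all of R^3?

C is quadratic, so its Hessian is the constant matrix H = [[-4, -2, 0], [-2, -4, -2], [0, -2, -8]].
Leading principal minors: -4, 12, -80.
Signs alternate −, +, − ⇒ H ≺ 0 ⇒ concave.

concave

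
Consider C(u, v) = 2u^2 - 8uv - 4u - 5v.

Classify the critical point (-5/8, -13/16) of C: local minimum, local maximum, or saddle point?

The Hessian of C is constant: H = [[4, -8], [-8, 0]].
det(H) = 4·0 − (-8)² = -64.
Since det(H) < 0, H is indefinite and the critical point is a saddle point.

saddle point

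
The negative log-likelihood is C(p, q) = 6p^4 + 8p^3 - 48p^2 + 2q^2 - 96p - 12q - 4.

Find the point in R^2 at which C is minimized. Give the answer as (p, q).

C(p,q) separates as A(p) + B(q) − 4, so its minimum is min A + min B − 4.
A'(p) = 24(p - 2)(p + 1)(p + 2) vanishes at p ∈ {-2, -1, 2}; B'(q) = 4q - 12 vanishes at q ∈ {3}.
Local minima of A (where A''>0): A(-2)=32, A(2)=-224. Local minima of B: B(3)=-18.
So the global minimum of C is A(2) + B(3) − 4 = -224 − 18 − 4 = -246, attained at (2, 3).

(2, 3)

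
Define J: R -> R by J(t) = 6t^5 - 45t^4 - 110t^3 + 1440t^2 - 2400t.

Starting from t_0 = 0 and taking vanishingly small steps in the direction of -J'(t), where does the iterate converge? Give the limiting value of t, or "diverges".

1

J'(t) = 30(t - 5)(t - 4)(t - 1)(t + 4), so J'(0) = -2400.
Gradient descent moves in the -J' direction, i.e. t is increasing.
The nearest critical point in that direction is t = 1, where J'' = 1800 > 0 (a local minimum). The iterate converges there.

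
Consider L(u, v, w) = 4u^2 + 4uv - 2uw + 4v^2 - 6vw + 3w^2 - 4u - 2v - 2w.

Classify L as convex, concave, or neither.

L is quadratic, so its Hessian is the constant matrix H = [[8, 4, -2], [4, 8, -6], [-2, -6, 6]].
Leading principal minors: 8, 48, 64.
All positive ⇒ H ≻ 0 ⇒ convex.

convex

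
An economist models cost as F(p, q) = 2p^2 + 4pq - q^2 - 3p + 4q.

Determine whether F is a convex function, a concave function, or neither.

neither

F is quadratic, so its Hessian is the constant matrix H = [[4, 4], [4, -2]].
det(H) = -24, tr(H) = 2.
det(H) < 0, so H is indefinite: neither convex nor concave.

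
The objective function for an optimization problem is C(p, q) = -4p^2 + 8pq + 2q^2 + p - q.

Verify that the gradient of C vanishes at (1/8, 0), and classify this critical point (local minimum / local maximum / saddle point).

saddle point

∇C = (-8p + 8q + 1, 8p + 4q - 1); substituting (1/8, 0) gives ∇C = (0, 0), so (1/8, 0) is indeed a critical point.
The Hessian of C is constant: H = [[-8, 8], [8, 4]].
det(H) = (-8)·4 − 8² = -96.
Since det(H) < 0, H is indefinite and the critical point is a saddle point.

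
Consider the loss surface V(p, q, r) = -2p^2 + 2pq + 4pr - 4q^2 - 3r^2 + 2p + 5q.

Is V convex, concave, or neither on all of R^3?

V is quadratic, so its Hessian is the constant matrix H = [[-4, 2, 4], [2, -8, 0], [4, 0, -6]].
Leading principal minors: -4, 28, -40.
Signs alternate −, +, − ⇒ H ≺ 0 ⇒ concave.

concave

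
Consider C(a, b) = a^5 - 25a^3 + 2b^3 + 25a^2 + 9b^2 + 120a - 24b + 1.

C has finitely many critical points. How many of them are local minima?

C separates as a function of a plus a function of b, so ∇C=0 decouples.
∂C/∂a = 5(a - 3)(a - 2)(a + 1)(a + 4) = 0 at a ∈ {-4, -1, 2, 3}; ∂C/∂b = 6(b - 1)(b + 4) = 0 at b ∈ {-4, 1}.
The Hessian is diagonal: diag(C_aa, C_bb). Second derivatives: C_aa(-4)=-630, C_aa(-1)=180, C_aa(2)=-90, C_aa(3)=140; C_bb(-4)=-30, C_bb(1)=30.
Local minima occur where both diagonal entries positive: (-1, 1), (3, 1). Count: 2.

2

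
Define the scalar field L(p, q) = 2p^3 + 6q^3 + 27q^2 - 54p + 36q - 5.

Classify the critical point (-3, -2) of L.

The mixed partial ∂²L/∂p∂q is 0, so the Hessian at any point is diag(L_pp, L_qq) = diag(12p, 18(2q + 3)).
At (-3, -2): H = diag(-36, -18).
Both eigenvalues are negative, so H is negative definite: a local maximum.

local maximum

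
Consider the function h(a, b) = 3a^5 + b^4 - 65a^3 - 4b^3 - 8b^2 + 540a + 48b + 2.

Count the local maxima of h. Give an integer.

2

h separates as a function of a plus a function of b, so ∇h=0 decouples.
∂h/∂a = 15(a - 3)(a - 2)(a + 2)(a + 3) = 0 at a ∈ {-3, -2, 2, 3}; ∂h/∂b = 4(b - 3)(b - 2)(b + 2) = 0 at b ∈ {-2, 2, 3}.
The Hessian is diagonal: diag(h_aa, h_bb). Second derivatives: h_aa(-3)=-450, h_aa(-2)=300, h_aa(2)=-300, h_aa(3)=450; h_bb(-2)=80, h_bb(2)=-16, h_bb(3)=20.
Local maxima occur where both diagonal entries negative: (-3, 2), (2, 2). Count: 2.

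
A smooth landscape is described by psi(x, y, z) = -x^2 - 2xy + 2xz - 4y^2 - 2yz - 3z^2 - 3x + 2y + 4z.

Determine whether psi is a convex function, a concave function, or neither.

psi is quadratic, so its Hessian is the constant matrix H = [[-2, -2, 2], [-2, -8, -2], [2, -2, -6]].
Leading principal minors: -2, 12, -16.
Signs alternate −, +, − ⇒ H ≺ 0 ⇒ concave.

concave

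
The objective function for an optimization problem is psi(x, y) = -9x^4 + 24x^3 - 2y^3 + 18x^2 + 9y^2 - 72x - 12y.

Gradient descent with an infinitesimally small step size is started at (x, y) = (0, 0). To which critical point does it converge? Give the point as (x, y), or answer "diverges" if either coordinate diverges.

psi is separable, so gradient descent decouples: x follows -∂psi/∂x, y follows -∂psi/∂y.
∂psi/∂x = -36(x - 2)(x - 1)(x + 1); at x=0 this is -72, so x increases.
∂psi/∂y = -6(y - 2)(y - 1); at y=0 this is -12, so y increases.
x converges to its nearest critical value 1 (a local min of the x-part); y converges to 1. The iterate converges to (1, 1).

(1, 1)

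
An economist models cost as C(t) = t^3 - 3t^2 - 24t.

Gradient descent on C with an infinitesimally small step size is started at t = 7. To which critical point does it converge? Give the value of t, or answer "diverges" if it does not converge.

4

C'(t) = 3(t - 4)(t + 2), so C'(7) = 81.
Gradient descent moves in the -C' direction, i.e. t is decreasing.
The nearest critical point in that direction is t = 4, where C'' = 18 > 0 (a local minimum). The iterate converges there.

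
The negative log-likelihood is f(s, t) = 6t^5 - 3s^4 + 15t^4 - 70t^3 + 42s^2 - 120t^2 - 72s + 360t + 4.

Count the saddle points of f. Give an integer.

6

f separates as a function of s plus a function of t, so ∇f=0 decouples.
∂f/∂s = -12(s - 2)(s - 1)(s + 3) = 0 at s ∈ {-3, 1, 2}; ∂f/∂t = 30(t - 2)(t - 1)(t + 2)(t + 3) = 0 at t ∈ {-3, -2, 1, 2}.
The Hessian is diagonal: diag(f_ss, f_tt). Second derivatives: f_ss(-3)=-240, f_ss(1)=48, f_ss(2)=-60; f_tt(-3)=-600, f_tt(-2)=360, f_tt(1)=-360, f_tt(2)=600.
Saddle points occur where the two diagonal entries have opposite signs: (-3, -2), (-3, 2), (1, -3), (1, 1), (2, -2), (2, 2). Count: 6.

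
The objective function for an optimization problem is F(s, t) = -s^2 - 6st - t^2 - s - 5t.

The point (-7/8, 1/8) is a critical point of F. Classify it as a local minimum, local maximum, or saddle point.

The Hessian of F is constant: H = [[-2, -6], [-6, -2]].
det(H) = (-2)·(-2) − (-6)² = -32.
Since det(H) < 0, H is indefinite and the critical point is a saddle point.

saddle point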